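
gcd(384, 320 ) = 64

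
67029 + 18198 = 85227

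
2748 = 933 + 1815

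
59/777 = 59/777 = 0.08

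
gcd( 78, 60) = 6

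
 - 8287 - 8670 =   -  16957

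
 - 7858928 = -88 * 89306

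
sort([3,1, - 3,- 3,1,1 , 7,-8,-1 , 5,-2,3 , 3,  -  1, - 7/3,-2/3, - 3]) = [ - 8, - 3, - 3, - 3, - 7/3,  -  2, - 1, - 1, - 2/3,  1, 1,1,3,3, 3, 5,7]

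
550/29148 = 275/14574  =  0.02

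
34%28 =6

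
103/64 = 1 + 39/64 =1.61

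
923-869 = 54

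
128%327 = 128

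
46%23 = 0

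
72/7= 72/7 = 10.29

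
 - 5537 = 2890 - 8427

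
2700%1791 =909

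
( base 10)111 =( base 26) 47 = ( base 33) 3c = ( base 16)6f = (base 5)421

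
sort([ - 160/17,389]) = [ - 160/17,389] 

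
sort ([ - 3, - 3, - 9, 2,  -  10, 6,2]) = [ - 10, - 9, - 3, -3, 2,  2, 6]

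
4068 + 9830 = 13898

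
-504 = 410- 914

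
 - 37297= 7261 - 44558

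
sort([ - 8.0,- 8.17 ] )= [ - 8.17,  -  8.0]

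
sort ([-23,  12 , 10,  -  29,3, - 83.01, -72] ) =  [ - 83.01,- 72,- 29, - 23 , 3, 10, 12 ] 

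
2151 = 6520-4369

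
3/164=3/164 = 0.02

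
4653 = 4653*1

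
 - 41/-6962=41/6962 = 0.01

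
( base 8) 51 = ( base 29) 1C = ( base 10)41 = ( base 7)56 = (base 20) 21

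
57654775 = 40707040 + 16947735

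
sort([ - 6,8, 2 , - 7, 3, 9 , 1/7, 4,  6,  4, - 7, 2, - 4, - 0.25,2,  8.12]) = [ - 7, - 7,-6, - 4, - 0.25,1/7, 2,2, 2,3, 4,4, 6,  8, 8.12,  9 ]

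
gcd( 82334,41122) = 2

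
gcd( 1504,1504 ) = 1504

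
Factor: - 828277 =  -828277^1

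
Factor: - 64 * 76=-4864 = - 2^8*19^1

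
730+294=1024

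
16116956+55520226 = 71637182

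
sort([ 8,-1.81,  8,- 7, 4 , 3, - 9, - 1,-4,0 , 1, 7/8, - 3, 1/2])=[ - 9 , - 7,  -  4,- 3, - 1.81, - 1, 0, 1/2, 7/8,1,3, 4, 8, 8]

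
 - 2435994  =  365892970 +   -  368328964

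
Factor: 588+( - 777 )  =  -189  =  - 3^3*7^1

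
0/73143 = 0 = 0.00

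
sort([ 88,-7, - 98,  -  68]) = [-98, - 68, - 7,88]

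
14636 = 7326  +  7310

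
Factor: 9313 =67^1*139^1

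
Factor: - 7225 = -5^2*17^2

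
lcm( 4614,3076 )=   9228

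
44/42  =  1+1/21 =1.05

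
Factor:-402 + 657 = 3^1*5^1*17^1 = 255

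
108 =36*3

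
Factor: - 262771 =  - 71^1*3701^1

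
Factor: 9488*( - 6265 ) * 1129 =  - 2^4*5^1*7^1*179^1*593^1*1129^1 = - 67110379280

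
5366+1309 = 6675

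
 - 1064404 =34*( - 31306)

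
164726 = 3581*46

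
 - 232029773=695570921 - 927600694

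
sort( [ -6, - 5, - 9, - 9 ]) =[ - 9,-9, - 6, - 5]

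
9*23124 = 208116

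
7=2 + 5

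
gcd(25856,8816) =16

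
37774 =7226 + 30548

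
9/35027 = 9/35027=0.00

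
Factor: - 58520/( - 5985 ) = 88/9 = 2^3*3^( - 2)*11^1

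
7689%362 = 87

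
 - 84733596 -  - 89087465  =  4353869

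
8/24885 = 8/24885 = 0.00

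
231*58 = 13398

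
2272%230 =202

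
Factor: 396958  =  2^1*198479^1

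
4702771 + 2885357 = 7588128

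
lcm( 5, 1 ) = 5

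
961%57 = 49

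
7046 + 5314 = 12360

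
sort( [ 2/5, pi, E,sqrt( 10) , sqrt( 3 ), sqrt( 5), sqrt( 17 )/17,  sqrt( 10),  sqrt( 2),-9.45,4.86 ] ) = [ - 9.45,sqrt( 17) /17, 2/5,sqrt( 2),sqrt(3 ), sqrt( 5 ), E , pi, sqrt( 10 ) , sqrt( 10 ), 4.86] 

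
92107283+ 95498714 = 187605997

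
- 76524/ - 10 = 7652 + 2/5 = 7652.40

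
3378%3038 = 340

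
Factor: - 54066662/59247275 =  - 2^1*5^( - 2)*13^1*199^( - 1)*11909^( - 1)*2079487^1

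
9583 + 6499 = 16082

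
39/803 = 39/803= 0.05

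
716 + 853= 1569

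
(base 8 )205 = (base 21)67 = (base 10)133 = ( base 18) 77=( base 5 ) 1013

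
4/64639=4/64639=0.00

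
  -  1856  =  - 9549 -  - 7693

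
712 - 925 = -213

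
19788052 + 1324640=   21112692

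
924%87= 54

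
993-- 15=1008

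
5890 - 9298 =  - 3408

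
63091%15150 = 2491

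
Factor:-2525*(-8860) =22371500 = 2^2*5^3*101^1 * 443^1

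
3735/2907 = 1 + 92/323 = 1.28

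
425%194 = 37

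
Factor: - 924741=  - 3^2*37^1*2777^1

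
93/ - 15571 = -1 + 15478/15571=-  0.01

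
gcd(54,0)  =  54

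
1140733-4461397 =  - 3320664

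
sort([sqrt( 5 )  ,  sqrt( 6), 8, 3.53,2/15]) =[ 2/15,sqrt( 5 ),  sqrt(6),  3.53,8] 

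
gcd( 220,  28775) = 5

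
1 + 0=1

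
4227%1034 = 91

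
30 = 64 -34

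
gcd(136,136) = 136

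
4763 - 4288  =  475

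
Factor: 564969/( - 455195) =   -  3^1*5^(-1)*13^(-1 )*47^( - 1) * 149^ ( - 1 )*188323^1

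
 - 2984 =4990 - 7974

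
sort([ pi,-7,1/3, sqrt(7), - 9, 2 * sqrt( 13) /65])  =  [ - 9, - 7,2*sqrt( 13)/65,1/3, sqrt( 7),pi]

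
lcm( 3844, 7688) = 7688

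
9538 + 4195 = 13733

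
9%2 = 1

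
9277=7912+1365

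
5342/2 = 2671 = 2671.00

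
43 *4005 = 172215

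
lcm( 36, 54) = 108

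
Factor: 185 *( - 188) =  - 2^2*5^1*37^1*47^1 = - 34780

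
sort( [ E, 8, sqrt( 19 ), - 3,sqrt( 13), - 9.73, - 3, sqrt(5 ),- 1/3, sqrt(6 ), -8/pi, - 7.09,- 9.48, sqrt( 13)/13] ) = [-9.73,-9.48,-7.09,-3, - 3, - 8/pi, - 1/3,  sqrt ( 13 ) /13,sqrt( 5 ),sqrt(6 ),E,  sqrt ( 13), sqrt(19), 8]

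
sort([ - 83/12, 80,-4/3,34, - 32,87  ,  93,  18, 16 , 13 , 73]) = [ -32,-83/12, - 4/3,  13,16, 18,34 , 73,  80, 87,  93 ]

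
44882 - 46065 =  - 1183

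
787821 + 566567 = 1354388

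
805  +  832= 1637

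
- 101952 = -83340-18612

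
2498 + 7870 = 10368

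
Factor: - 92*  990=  - 2^3 * 3^2 *5^1*11^1 * 23^1  =  - 91080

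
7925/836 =9 + 401/836 = 9.48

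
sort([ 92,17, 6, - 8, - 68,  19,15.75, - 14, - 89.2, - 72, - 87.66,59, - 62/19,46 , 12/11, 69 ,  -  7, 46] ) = [ - 89.2,-87.66, - 72,-68,-14, - 8,-7, - 62/19,12/11, 6,15.75,17,19,46,46,  59,69,92]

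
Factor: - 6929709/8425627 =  - 3^1 * 7^( - 1)*31^1*269^1*277^1*1203661^(-1)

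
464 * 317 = 147088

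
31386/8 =3923 + 1/4 = 3923.25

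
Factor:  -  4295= - 5^1*859^1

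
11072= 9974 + 1098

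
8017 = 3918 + 4099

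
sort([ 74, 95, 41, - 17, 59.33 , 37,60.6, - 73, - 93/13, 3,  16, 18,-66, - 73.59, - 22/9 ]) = [ - 73.59, - 73, -66, - 17, - 93/13, - 22/9,3, 16,18, 37, 41 , 59.33, 60.6,74 , 95]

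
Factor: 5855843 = 7^2*127^1 *941^1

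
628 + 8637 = 9265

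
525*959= 503475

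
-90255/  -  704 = 8205/64=128.20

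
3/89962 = 3/89962  =  0.00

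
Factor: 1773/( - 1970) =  - 2^(  -  1)*3^2*5^( - 1)= - 9/10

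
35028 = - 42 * ( - 834 ) 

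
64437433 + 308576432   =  373013865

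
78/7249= 78/7249 = 0.01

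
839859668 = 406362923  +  433496745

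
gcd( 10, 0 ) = 10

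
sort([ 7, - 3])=[  -  3,7]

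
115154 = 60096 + 55058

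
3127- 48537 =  - 45410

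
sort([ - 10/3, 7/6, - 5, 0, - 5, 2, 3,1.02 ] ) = [ - 5, - 5  , - 10/3,0, 1.02, 7/6,2,3 ]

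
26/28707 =26/28707 = 0.00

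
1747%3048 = 1747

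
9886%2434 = 150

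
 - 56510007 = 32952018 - 89462025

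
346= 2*173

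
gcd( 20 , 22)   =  2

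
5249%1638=335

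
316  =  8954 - 8638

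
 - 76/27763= - 1 + 27687/27763 = - 0.00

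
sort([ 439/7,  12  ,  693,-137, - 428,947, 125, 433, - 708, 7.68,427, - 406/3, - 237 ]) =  [ - 708, - 428, - 237, - 137,-406/3, 7.68 , 12,439/7, 125, 427,433, 693,947] 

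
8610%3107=2396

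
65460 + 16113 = 81573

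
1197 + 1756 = 2953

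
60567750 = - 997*( - 60750 )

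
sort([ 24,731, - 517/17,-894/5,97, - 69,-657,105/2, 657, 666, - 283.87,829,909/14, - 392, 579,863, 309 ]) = [ - 657, - 392, - 283.87,  -  894/5, - 69, - 517/17, 24 , 105/2,909/14, 97,309,579,657,  666, 731, 829,863]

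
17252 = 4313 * 4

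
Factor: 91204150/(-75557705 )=- 18240830/15111541 =- 2^1*5^1*17^1*61^1*1759^1*15111541^( - 1 )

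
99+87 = 186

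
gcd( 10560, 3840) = 960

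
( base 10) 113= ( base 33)3E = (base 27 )45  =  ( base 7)221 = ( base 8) 161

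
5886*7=41202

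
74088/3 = 24696= 24696.00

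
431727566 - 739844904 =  - 308117338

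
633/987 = 211/329 = 0.64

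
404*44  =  17776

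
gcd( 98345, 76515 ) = 5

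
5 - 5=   0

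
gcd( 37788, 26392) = 4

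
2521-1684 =837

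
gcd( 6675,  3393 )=3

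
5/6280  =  1/1256 = 0.00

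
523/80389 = 523/80389 = 0.01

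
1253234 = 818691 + 434543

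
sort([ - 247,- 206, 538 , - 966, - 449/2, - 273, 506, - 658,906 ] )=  [ - 966, - 658, - 273, - 247, - 449/2,-206,506, 538, 906]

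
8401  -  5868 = 2533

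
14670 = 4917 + 9753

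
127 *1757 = 223139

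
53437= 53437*1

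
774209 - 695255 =78954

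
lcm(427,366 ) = 2562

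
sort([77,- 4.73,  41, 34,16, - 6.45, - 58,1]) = [ -58, - 6.45, - 4.73, 1,16 , 34, 41,77 ]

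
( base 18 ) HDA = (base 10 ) 5752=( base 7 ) 22525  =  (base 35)4OC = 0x1678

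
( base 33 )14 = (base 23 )1E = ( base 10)37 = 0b100101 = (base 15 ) 27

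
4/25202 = 2/12601 = 0.00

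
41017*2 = 82034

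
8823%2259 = 2046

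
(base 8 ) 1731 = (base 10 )985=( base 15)45a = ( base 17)36G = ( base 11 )816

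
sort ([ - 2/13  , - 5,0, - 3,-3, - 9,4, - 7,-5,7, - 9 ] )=[  -  9,  -  9, - 7,- 5, - 5, - 3,  -  3,-2/13,  0, 4, 7 ] 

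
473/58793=473/58793 = 0.01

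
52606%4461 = 3535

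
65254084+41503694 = 106757778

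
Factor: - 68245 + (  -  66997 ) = -135242 = -2^1*19^1*3559^1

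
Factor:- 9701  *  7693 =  - 7^2*89^1*109^1*157^1  =  - 74629793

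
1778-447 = 1331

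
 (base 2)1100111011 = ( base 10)827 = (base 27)13h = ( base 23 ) 1cm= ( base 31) QL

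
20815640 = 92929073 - 72113433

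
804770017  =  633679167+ 171090850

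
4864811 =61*79751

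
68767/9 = 7640 + 7/9 = 7640.78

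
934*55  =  51370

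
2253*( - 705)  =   - 1588365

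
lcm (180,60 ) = 180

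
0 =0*798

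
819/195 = 4 + 1/5 = 4.20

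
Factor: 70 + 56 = 2^1 * 3^2*7^1 = 126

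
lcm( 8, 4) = 8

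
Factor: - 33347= - 33347^1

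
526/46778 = 263/23389 = 0.01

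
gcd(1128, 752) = 376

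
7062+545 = 7607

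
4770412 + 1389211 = 6159623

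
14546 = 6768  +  7778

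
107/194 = 107/194= 0.55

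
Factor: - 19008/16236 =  - 48/41=- 2^4* 3^1*41^ ( - 1)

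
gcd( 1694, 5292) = 14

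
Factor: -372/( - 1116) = 3^( - 1 ) = 1/3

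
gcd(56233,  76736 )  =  1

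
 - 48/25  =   - 2+2/25  =  - 1.92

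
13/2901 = 13/2901 = 0.00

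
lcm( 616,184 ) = 14168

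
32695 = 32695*1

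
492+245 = 737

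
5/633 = 5/633 = 0.01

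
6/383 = 6/383 =0.02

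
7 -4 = 3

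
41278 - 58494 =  - 17216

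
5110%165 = 160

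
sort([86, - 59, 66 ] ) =[ - 59, 66,86 ]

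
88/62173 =88/62173 = 0.00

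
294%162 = 132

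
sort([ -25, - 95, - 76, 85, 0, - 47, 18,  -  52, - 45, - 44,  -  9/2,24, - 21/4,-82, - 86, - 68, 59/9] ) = [ - 95,  -  86, - 82, - 76,-68 , - 52,-47, - 45,-44, - 25, - 21/4, - 9/2, 0, 59/9, 18 , 24 , 85] 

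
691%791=691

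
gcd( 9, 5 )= 1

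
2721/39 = 907/13  =  69.77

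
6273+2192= 8465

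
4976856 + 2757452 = 7734308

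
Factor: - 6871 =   -  6871^1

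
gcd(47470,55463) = 1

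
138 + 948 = 1086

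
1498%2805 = 1498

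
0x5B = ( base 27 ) 3A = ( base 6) 231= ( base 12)77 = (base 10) 91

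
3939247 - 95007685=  - 91068438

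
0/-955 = 0/1 = - 0.00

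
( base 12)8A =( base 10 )106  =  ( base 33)37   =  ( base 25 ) 46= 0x6A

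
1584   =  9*176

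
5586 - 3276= 2310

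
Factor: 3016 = 2^3*13^1*29^1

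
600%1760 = 600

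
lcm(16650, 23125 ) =416250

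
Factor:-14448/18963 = - 16/21 = -2^4*3^( - 1 )*7^( - 1)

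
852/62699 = 852/62699= 0.01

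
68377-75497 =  - 7120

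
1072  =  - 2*(  -  536) 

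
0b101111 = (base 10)47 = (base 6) 115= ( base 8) 57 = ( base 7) 65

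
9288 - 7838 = 1450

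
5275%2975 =2300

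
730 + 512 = 1242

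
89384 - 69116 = 20268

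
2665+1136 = 3801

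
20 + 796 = 816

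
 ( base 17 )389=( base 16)3f4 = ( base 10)1012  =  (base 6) 4404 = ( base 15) 477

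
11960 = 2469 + 9491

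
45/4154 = 45/4154  =  0.01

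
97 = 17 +80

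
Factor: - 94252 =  - 2^2*23563^1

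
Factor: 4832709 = 3^1 * 7^1  *  17^1 * 13537^1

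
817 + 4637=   5454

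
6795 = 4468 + 2327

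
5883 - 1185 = 4698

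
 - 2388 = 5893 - 8281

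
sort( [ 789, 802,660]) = [660,789,802]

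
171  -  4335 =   -  4164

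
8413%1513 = 848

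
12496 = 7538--4958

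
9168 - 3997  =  5171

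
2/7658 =1/3829  =  0.00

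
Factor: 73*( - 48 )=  - 2^4*3^1*  73^1 = -  3504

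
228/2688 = 19/224 = 0.08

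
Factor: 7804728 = 2^3*3^3*  23^1*1571^1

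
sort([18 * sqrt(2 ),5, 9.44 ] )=[ 5,9.44,18*sqrt( 2 )]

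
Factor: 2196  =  2^2*3^2*61^1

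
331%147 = 37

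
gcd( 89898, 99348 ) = 6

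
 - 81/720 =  - 1 +71/80 = - 0.11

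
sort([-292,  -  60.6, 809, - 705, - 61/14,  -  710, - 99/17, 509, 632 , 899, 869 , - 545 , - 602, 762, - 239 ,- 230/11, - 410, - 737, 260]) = [ - 737, - 710, - 705, - 602, - 545,-410 , - 292,-239, - 60.6  ,-230/11,-99/17, - 61/14, 260,509, 632, 762, 809, 869 , 899]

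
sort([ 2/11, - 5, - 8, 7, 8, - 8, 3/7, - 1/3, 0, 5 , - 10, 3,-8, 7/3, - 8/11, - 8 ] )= [ - 10, - 8, - 8, - 8, - 8, - 5,-8/11, - 1/3,0,2/11, 3/7, 7/3, 3, 5,7, 8] 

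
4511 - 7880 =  - 3369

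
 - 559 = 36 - 595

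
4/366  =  2/183 = 0.01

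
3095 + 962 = 4057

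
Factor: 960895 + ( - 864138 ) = 96757=   96757^1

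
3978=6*663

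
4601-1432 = 3169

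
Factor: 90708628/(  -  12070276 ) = -22677157/3017569 = - 3017569^( - 1)  *  22677157^1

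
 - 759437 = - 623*1219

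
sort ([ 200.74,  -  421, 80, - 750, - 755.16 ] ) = [ - 755.16  ,- 750,-421,80, 200.74 ]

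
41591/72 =41591/72 = 577.65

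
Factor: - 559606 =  - 2^1*17^1*109^1*151^1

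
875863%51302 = 3729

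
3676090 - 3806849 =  - 130759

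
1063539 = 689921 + 373618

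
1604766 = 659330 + 945436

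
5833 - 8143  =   - 2310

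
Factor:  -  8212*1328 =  - 10905536 = - 2^6*83^1 *2053^1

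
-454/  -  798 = 227/399 = 0.57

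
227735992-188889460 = 38846532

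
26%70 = 26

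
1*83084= 83084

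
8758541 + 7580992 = 16339533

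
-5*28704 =-143520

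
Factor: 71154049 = 73^1*974713^1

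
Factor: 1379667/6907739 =3^1*199^1*2311^1 * 6907739^( - 1) 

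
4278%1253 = 519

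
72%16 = 8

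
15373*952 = 14635096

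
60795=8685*7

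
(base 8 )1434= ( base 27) 12D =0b1100011100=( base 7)2215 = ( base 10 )796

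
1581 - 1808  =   - 227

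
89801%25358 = 13727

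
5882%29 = 24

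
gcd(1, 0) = 1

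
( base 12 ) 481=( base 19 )1G8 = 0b1010100001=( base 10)673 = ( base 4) 22201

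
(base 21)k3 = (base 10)423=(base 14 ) 223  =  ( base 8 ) 647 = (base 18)159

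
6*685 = 4110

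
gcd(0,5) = 5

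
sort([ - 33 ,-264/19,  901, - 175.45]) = [ - 175.45,  -  33, - 264/19,  901 ]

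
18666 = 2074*9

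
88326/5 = 88326/5  =  17665.20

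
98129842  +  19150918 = 117280760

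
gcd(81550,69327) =1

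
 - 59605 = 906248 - 965853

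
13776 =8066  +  5710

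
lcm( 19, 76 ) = 76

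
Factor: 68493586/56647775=2^1*5^ ( - 2 )*7^1*23^1*37^1*5749^1*2265911^ ( - 1)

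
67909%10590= 4369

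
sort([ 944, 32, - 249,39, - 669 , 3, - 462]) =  [ - 669,-462, - 249,  3,32,39,944]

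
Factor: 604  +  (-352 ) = 252 = 2^2 * 3^2 * 7^1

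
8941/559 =15 + 556/559 = 15.99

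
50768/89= 50768/89  =  570.43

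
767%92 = 31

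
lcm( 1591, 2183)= 93869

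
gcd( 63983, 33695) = 1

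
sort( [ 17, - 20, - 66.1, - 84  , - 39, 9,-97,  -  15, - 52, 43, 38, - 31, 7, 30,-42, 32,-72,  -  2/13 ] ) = [-97,-84, - 72, - 66.1, - 52,-42, - 39, - 31,- 20 , - 15, - 2/13, 7,9, 17, 30,32, 38,  43] 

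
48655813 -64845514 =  - 16189701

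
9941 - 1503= 8438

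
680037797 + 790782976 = 1470820773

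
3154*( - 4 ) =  - 12616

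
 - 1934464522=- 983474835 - 950989687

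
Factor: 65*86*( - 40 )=  -  2^4*5^2*13^1*43^1 = - 223600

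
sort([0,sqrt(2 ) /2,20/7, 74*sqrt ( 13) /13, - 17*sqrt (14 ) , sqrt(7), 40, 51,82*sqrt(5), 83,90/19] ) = [  -  17 * sqrt(14 ),0 , sqrt(2 ) /2,sqrt(7),  20/7 , 90/19 , 74 * sqrt( 13) /13,  40,51 , 83, 82*sqrt(5)]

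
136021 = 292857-156836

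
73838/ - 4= - 18460 + 1/2= - 18459.50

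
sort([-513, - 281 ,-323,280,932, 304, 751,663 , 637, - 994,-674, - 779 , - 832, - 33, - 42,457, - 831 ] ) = [ - 994, - 832, - 831, -779, - 674, - 513  , - 323, - 281, - 42, - 33,280, 304,457,637,663,  751, 932]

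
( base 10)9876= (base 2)10011010010100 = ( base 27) del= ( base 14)3856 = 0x2694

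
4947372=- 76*( - 65097) 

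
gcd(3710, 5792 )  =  2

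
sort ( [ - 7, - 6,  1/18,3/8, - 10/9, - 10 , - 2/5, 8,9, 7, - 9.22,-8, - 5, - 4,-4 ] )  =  [ - 10, - 9.22, - 8, - 7, - 6, - 5, - 4 , - 4, - 10/9, - 2/5,  1/18,3/8,7, 8,  9]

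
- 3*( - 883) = 2649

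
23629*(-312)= -7372248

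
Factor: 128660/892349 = 140/971=2^2*5^1 * 7^1*971^(-1)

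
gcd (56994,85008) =966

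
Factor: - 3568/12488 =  - 2/7 = -2^1*7^ ( - 1 ) 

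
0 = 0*994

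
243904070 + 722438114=966342184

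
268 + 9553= 9821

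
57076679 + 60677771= 117754450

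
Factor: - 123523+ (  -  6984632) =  - 7108155 = - 3^4*5^1 * 17551^1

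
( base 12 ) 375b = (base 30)6SN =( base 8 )14167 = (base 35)53X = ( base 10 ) 6263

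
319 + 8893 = 9212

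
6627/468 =14 + 25/156 = 14.16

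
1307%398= 113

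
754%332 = 90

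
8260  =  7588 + 672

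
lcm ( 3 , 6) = 6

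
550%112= 102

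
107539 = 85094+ 22445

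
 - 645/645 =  - 1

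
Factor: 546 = 2^1 * 3^1*7^1*13^1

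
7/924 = 1/132  =  0.01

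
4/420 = 1/105 = 0.01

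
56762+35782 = 92544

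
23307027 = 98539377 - 75232350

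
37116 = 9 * 4124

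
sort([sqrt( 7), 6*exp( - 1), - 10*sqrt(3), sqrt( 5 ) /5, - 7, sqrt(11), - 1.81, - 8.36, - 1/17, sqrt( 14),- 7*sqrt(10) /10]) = [ - 10*sqrt (3 ), - 8.36, - 7, - 7*sqrt(10 ) /10, - 1.81, - 1/17,sqrt(5 ) /5, 6*exp( - 1), sqrt( 7 ),  sqrt(11),sqrt(14)] 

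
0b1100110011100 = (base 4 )1212130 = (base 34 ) 5MS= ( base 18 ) 1244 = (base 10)6556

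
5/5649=5/5649 = 0.00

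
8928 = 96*93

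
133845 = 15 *8923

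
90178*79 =7124062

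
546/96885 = 182/32295 = 0.01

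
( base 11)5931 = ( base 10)7778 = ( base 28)9pm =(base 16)1E62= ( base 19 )12a7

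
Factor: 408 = 2^3*3^1*17^1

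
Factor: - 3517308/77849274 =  - 2^1*3^1 *41^1*2087^( - 1) * 2383^1*6217^( -1) = - 586218/12974879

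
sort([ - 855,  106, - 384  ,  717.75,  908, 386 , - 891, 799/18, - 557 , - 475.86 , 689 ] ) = [ - 891,-855,  -  557, - 475.86, - 384,799/18, 106 , 386,689 , 717.75, 908] 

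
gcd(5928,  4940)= 988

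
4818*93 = 448074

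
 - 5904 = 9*(  -  656) 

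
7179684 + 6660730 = 13840414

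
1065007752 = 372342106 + 692665646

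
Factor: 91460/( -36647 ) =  - 2^2*5^1* 13^ ( - 1 ) *17^1*269^1*2819^ (  -  1 ) 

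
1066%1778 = 1066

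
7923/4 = 7923/4 = 1980.75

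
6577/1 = 6577=   6577.00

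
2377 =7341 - 4964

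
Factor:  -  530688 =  - 2^8 *3^1*691^1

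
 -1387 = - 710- 677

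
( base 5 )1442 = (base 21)BG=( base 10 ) 247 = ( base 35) 72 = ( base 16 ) F7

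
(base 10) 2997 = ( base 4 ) 232311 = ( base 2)101110110101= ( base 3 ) 11010000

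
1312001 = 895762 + 416239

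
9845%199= 94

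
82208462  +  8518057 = 90726519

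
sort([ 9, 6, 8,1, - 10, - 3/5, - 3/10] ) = [ - 10, - 3/5,-3/10, 1 , 6 , 8,  9]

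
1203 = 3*401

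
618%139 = 62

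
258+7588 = 7846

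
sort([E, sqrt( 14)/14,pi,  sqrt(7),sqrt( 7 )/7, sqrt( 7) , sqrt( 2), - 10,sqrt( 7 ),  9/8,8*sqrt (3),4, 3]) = [-10,  sqrt(14) /14, sqrt(7)/7,9/8 , sqrt( 2) , sqrt( 7) , sqrt( 7),  sqrt (7) , E,3, pi, 4,8*sqrt( 3)]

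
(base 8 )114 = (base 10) 76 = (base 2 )1001100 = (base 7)136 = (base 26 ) 2O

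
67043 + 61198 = 128241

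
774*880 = 681120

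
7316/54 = 135 + 13/27 = 135.48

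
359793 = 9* 39977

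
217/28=31/4=7.75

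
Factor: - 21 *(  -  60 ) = 1260=2^2* 3^2*5^1 * 7^1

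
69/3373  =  69/3373 = 0.02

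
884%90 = 74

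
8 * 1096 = 8768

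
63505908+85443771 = 148949679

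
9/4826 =9/4826 = 0.00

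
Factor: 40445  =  5^1* 8089^1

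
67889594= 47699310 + 20190284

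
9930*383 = 3803190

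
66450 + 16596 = 83046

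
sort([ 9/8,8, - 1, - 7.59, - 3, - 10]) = [-10, - 7.59,-3, - 1,9/8, 8 ] 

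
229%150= 79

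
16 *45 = 720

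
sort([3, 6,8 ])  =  [ 3,6,8] 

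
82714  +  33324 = 116038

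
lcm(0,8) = 0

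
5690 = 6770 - 1080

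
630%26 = 6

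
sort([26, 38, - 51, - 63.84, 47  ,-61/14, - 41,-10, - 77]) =[-77,-63.84,-51, - 41, - 10, - 61/14, 26, 38, 47 ]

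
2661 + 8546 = 11207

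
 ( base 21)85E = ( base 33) 3BH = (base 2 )111000111111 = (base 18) B4B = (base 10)3647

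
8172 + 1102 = 9274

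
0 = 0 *185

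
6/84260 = 3/42130= 0.00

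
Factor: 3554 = 2^1*1777^1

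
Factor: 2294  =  2^1*31^1*37^1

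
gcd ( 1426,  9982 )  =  1426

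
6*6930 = 41580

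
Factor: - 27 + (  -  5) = -2^5 = -32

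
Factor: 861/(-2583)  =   - 1/3 = - 3^(  -  1 ) 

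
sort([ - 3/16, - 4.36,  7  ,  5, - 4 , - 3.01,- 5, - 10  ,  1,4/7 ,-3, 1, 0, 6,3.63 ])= [ - 10, - 5, - 4.36, - 4, - 3.01 ,- 3, - 3/16, 0, 4/7, 1,1, 3.63,5,6, 7 ] 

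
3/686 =3/686 =0.00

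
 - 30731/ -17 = 30731/17 = 1807.71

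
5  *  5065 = 25325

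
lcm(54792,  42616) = 383544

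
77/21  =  11/3 = 3.67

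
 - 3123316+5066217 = 1942901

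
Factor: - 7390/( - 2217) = 2^1*3^(-1)*5^1 = 10/3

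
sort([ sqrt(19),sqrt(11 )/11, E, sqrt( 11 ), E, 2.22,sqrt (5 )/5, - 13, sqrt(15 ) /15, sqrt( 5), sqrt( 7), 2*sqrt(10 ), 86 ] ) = [-13,sqrt(15)/15,sqrt( 11 )/11, sqrt( 5)/5, 2.22, sqrt(5 ), sqrt ( 7), E, E, sqrt( 11),sqrt( 19 ), 2 * sqrt(10),86 ] 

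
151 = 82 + 69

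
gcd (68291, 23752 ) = 1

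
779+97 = 876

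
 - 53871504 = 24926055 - 78797559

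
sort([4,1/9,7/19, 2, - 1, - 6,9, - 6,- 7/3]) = [ - 6, - 6, - 7/3, - 1,1/9, 7/19,2, 4,9]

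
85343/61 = 1399+ 4/61= 1399.07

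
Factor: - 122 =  - 2^1 * 61^1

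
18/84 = 3/14 = 0.21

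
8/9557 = 8/9557 = 0.00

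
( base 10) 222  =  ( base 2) 11011110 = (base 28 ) 7Q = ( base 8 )336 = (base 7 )435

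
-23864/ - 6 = 11932/3 = 3977.33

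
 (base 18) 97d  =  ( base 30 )3bp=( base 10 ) 3055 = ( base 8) 5757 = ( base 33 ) 2qj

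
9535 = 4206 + 5329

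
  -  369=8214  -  8583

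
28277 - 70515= - 42238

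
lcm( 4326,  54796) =164388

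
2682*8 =21456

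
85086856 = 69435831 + 15651025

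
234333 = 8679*27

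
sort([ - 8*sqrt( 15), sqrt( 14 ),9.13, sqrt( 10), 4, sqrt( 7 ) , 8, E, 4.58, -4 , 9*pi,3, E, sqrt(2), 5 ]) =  [-8*sqrt( 15),-4, sqrt( 2), sqrt( 7 ),  E,E,3, sqrt( 10 ), sqrt( 14 ),4, 4.58,  5, 8, 9.13,9*pi] 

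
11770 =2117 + 9653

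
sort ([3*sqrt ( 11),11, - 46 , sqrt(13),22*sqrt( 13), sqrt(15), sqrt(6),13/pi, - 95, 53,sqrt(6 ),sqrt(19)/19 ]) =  [-95, - 46,sqrt(19) /19,sqrt(6),sqrt(6), sqrt( 13 ),sqrt(15),13/pi, 3  *sqrt (11),11, 53,22*sqrt( 13)] 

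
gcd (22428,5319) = 9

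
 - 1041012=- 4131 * 252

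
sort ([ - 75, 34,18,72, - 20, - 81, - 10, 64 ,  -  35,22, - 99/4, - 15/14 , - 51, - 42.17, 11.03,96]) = [ - 81, - 75, - 51, - 42.17, - 35,-99/4, - 20 , - 10, - 15/14, 11.03,18, 22, 34, 64, 72, 96 ] 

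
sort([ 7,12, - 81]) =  [-81,7,12 ] 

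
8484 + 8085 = 16569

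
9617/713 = 13 + 348/713 = 13.49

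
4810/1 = 4810 = 4810.00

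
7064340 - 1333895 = 5730445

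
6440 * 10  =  64400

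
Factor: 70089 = 3^1 * 61^1* 383^1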